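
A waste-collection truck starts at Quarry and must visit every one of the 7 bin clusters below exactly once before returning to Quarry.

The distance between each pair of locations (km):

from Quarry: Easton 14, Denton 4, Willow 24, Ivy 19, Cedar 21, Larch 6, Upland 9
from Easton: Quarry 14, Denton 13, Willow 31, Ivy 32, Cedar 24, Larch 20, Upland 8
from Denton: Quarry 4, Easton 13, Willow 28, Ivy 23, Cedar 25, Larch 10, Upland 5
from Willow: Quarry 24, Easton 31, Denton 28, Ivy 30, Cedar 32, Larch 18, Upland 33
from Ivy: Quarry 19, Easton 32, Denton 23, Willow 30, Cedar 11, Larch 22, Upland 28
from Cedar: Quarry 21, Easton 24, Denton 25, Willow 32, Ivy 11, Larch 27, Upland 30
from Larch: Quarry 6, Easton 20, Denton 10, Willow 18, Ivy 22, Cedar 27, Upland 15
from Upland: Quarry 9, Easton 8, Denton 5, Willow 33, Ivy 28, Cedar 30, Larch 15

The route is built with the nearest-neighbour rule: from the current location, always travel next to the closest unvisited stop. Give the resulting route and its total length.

Quarry → [Denton:4 / Larch:6 / Upland:9 / Easton:14 / Ivy:19 / Cedar:21 / Willow:24] → Denton (4)
Denton → [Upland:5 / Larch:10 / Easton:13 / Ivy:23 / Cedar:25 / Willow:28] → Upland (5)
Upland → [Easton:8 / Larch:15 / Ivy:28 / Cedar:30 / Willow:33] → Easton (8)
Easton → [Larch:20 / Cedar:24 / Willow:31 / Ivy:32] → Larch (20)
Larch → [Willow:18 / Ivy:22 / Cedar:27] → Willow (18)
Willow → [Ivy:30 / Cedar:32] → Ivy (30)
Ivy → [Cedar:11] → Cedar (11)
Return Cedar→Quarry: 21.
Total = 4 + 5 + 8 + 20 + 18 + 30 + 11 + 21 = 117.

117 km along Quarry → Denton → Upland → Easton → Larch → Willow → Ivy → Cedar → Quarry.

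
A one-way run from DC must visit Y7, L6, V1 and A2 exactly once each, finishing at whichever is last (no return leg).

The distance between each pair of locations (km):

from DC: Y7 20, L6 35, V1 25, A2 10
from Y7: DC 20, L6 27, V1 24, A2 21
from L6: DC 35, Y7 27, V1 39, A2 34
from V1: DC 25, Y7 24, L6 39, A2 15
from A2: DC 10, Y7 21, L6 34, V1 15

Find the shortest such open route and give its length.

There are 4! = 24 possible orderings.
DC→Y7→L6→V1→A2: 20+27+39+15 = 101
DC→Y7→L6→A2→V1: 20+27+34+15 = 96
DC→Y7→V1→L6→A2: 20+24+39+34 = 117
DC→Y7→V1→A2→L6: 20+24+15+34 = 93
DC→Y7→A2→L6→V1: 20+21+34+39 = 114
DC→Y7→A2→V1→L6: 20+21+15+39 = 95
DC→L6→Y7→V1→A2: 35+27+24+15 = 101
DC→L6→Y7→A2→V1: 35+27+21+15 = 98
DC→L6→V1→Y7→A2: 35+39+24+21 = 119
DC→L6→V1→A2→Y7: 35+39+15+21 = 110
DC→L6→A2→Y7→V1: 35+34+21+24 = 114
DC→L6→A2→V1→Y7: 35+34+15+24 = 108
DC→V1→Y7→L6→A2: 25+24+27+34 = 110
DC→V1→Y7→A2→L6: 25+24+21+34 = 104
… (10 more)
DC→A2→V1→Y7→L6: 10+15+24+27 = 76  ← best
The minimum is 76.
One shortest path: DC → A2 → V1 → Y7 → L6.

Shortest open route: 76 km.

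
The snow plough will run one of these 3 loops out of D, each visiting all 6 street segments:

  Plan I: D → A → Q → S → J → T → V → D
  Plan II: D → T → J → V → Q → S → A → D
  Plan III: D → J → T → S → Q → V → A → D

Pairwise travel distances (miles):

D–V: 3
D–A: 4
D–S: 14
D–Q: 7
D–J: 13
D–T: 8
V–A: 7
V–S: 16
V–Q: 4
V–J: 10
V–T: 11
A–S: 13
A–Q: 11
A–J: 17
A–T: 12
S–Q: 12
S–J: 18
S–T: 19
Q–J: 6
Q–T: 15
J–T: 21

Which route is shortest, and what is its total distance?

Plan I: 4 + 11 + 12 + 18 + 21 + 11 + 3 = 80
Plan II: 8 + 21 + 10 + 4 + 12 + 13 + 4 = 72
Plan III: 13 + 21 + 19 + 12 + 4 + 7 + 4 = 80

Shortest is Plan II, total 72 miles.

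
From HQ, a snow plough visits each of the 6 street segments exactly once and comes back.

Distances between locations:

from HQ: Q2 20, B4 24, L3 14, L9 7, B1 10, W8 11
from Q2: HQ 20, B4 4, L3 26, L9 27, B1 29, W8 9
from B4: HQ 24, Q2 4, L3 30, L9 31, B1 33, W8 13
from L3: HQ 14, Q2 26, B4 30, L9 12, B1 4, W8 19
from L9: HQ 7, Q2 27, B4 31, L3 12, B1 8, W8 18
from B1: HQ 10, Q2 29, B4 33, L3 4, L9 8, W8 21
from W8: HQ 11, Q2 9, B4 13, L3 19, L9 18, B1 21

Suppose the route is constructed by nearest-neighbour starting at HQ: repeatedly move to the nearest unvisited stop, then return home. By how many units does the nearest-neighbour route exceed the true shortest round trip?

The nearest-neighbour route is 2 longer than optimal.

From HQ: L9=7, B1=10, W8=11, L3=14, Q2=20, B4=24 → choose L9 (7).
From L9: B1=8, L3=12, W8=18, Q2=27, B4=31 → choose B1 (8).
From B1: L3=4, W8=21, Q2=29, B4=33 → choose L3 (4).
From L3: W8=19, Q2=26, B4=30 → choose W8 (19).
From W8: Q2=9, B4=13 → choose Q2 (9).
From Q2: B4=4 → choose B4 (4).
NN route HQ → L9 → B1 → L3 → W8 → Q2 → B4 → HQ costs 75.
Optimal: HQ → L9 → B1 → L3 → Q2 → B4 → W8 → HQ costs 73 (by enumerating all 360 distinct tours).
Excess = 75 − 73 = 2.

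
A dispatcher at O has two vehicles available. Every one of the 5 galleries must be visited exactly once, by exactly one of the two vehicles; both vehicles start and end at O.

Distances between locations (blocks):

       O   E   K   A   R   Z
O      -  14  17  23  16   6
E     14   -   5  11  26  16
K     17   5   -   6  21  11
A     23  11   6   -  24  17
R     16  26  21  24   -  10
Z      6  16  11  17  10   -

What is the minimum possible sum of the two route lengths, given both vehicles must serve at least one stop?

77 blocks — the smallest possible combined total.

There are 2^4 − 1 = 15 ways to divide the 5 stops into two non-empty groups. For each, the best each vehicle can do is its own shortest tour through its group:
  {E} + {K, A, R, Z}: 28 + 63 = 91
  {K} + {E, A, R, Z}: 34 + 65 = 99
  {E, K} + {A, R, Z}: 36 + 63 = 99
  {A} + {E, K, R, Z}: 46 + 56 = 102
  {E, A} + {K, R, Z}: 48 + 54 = 102
  {K, A} + {E, R, Z}: 46 + 56 = 102
  … (15 splits in total)
  {E, K, A, R} + {Z}: 65 + 12 = 77  ← best
Best: vehicle 1 O → E → K → A → R → O = 65; vehicle 2 O → Z → O = 12; combined 77.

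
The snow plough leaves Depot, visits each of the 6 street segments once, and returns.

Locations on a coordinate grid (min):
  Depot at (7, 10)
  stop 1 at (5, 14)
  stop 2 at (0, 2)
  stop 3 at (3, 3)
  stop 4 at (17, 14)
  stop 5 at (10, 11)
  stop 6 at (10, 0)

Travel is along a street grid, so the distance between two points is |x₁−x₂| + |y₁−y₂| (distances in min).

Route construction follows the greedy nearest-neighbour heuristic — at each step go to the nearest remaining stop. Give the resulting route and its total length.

From Depot: distances to unvisited — stop 5=4, stop 1=6, stop 3=11, stop 6=13, stop 4=14, stop 2=15. Nearest is stop 5 (4).
From stop 5: distances to unvisited — stop 1=8, stop 4=10, stop 6=11, stop 3=15, stop 2=19. Nearest is stop 1 (8).
From stop 1: distances to unvisited — stop 4=12, stop 3=13, stop 2=17, stop 6=19. Nearest is stop 4 (12).
From stop 4: distances to unvisited — stop 6=21, stop 3=25, stop 2=29. Nearest is stop 6 (21).
From stop 6: distances to unvisited — stop 3=10, stop 2=12. Nearest is stop 3 (10).
From stop 3: distances to unvisited — stop 2=4. Nearest is stop 2 (4).
Return stop 2→Depot: 15.
Total = 4 + 8 + 12 + 21 + 10 + 4 + 15 = 74.

74 min along Depot → stop 5 → stop 1 → stop 4 → stop 6 → stop 3 → stop 2 → Depot.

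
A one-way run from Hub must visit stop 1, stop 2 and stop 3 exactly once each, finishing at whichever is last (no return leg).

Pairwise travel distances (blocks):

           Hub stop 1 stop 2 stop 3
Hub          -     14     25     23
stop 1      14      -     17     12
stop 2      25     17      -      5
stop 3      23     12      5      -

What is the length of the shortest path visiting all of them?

There are 3! = 6 possible orderings.
Hub - stop 1 - stop 2 - stop 3: 14+17+5 = 36
Hub - stop 1 - stop 3 - stop 2: 14+12+5 = 31
Hub - stop 2 - stop 1 - stop 3: 25+17+12 = 54
Hub - stop 2 - stop 3 - stop 1: 25+5+12 = 42
Hub - stop 3 - stop 1 - stop 2: 23+12+17 = 52
Hub - stop 3 - stop 2 - stop 1: 23+5+17 = 45
The minimum is 31.
One shortest path: Hub → stop 1 → stop 3 → stop 2.

Minimum one-way distance = 31 blocks.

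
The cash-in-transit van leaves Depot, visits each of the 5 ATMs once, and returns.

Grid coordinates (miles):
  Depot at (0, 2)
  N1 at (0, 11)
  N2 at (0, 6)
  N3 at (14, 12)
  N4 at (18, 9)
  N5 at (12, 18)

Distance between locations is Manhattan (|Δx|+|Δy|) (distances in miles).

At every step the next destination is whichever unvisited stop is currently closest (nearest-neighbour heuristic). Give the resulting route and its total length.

Nearest-neighbour total = 74 miles; route Depot → N2 → N1 → N3 → N4 → N5 → Depot.

At Depot the remaining stops are N2 4, N1 9, N3 24, N4 25, N5 28; go to N2.
At N2 the remaining stops are N1 5, N3 20, N4 21, N5 24; go to N1.
At N1 the remaining stops are N3 15, N5 19, N4 20; go to N3.
At N3 the remaining stops are N4 7, N5 8; go to N4.
At N4 the remaining stops are N5 15; go to N5.
Return N5→Depot: 28.
Total = 4 + 5 + 15 + 7 + 15 + 28 = 74.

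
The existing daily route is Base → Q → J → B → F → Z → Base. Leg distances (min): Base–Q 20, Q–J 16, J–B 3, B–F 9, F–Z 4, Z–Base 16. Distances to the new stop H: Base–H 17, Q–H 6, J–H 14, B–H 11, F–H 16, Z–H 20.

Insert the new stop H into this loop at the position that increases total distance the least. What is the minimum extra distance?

Minimum extra distance: 3 min, inserting H between Base and Q.

Insertion cost between consecutive stops i–j is d(i,H) + d(H,j) − d(i,j):
  between Base and Q: 17 + 6 − 20 = 3
  between Q and J: 6 + 14 − 16 = 4
  between J and B: 14 + 11 − 3 = 22
  between B and F: 11 + 16 − 9 = 18
  between F and Z: 16 + 20 − 4 = 32
  between Z and Base: 20 + 17 − 16 = 21
Cheapest insertion is between Base and Q, adding 3.
New total = 68 + 3 = 71.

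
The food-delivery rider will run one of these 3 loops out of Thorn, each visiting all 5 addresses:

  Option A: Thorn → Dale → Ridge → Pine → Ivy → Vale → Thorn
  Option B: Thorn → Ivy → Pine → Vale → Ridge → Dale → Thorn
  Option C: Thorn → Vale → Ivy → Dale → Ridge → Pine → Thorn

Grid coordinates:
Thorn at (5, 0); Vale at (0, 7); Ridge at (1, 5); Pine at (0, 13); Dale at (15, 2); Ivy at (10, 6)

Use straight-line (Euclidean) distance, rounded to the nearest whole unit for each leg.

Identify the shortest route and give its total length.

52 — Option B is the shortest.

Option A: 10 + 14 + 8 + 12 + 10 + 9 = 63
Option B: 8 + 12 + 6 + 2 + 14 + 10 = 52
Option C: 9 + 10 + 6 + 14 + 8 + 14 = 61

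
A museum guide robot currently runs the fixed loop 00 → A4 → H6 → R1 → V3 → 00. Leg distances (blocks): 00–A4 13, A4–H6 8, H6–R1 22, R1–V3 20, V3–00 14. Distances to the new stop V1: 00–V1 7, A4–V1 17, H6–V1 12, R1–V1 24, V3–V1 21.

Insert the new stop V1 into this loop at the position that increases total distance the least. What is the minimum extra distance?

Insertion cost between consecutive stops i–j is d(i,V1) + d(V1,j) − d(i,j):
  between 00 and A4: 7 + 17 − 13 = 11
  between A4 and H6: 17 + 12 − 8 = 21
  between H6 and R1: 12 + 24 − 22 = 14
  between R1 and V3: 24 + 21 − 20 = 25
  between V3 and 00: 21 + 7 − 14 = 14
Cheapest insertion is between 00 and A4, adding 11.
New total = 77 + 11 = 88.

Adding 11 blocks by placing V1 on the 00–A4 leg.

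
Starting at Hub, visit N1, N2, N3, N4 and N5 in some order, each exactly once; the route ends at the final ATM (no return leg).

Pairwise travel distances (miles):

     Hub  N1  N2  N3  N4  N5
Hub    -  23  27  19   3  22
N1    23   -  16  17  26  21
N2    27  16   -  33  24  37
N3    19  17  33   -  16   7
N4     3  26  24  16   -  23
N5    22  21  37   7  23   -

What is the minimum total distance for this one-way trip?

There are 5! = 120 possible orderings.
Hub - N1 - N2 - N3 - N4 - N5: 23+16+33+16+23 = 111
Hub - N1 - N2 - N3 - N5 - N4: 23+16+33+7+23 = 102
Hub - N1 - N2 - N4 - N3 - N5: 23+16+24+16+7 = 86
Hub - N1 - N2 - N4 - N5 - N3: 23+16+24+23+7 = 93
Hub - N1 - N2 - N5 - N3 - N4: 23+16+37+7+16 = 99
Hub - N1 - N2 - N5 - N4 - N3: 23+16+37+23+16 = 115
Hub - N1 - N3 - N2 - N4 - N5: 23+17+33+24+23 = 120
Hub - N1 - N3 - N2 - N5 - N4: 23+17+33+37+23 = 133
Hub - N1 - N3 - N4 - N2 - N5: 23+17+16+24+37 = 117
Hub - N1 - N3 - N4 - N5 - N2: 23+17+16+23+37 = 116
Hub - N1 - N3 - N5 - N2 - N4: 23+17+7+37+24 = 108
Hub - N1 - N3 - N5 - N4 - N2: 23+17+7+23+24 = 94
Hub - N1 - N4 - N2 - N3 - N5: 23+26+24+33+7 = 113
Hub - N1 - N4 - N2 - N5 - N3: 23+26+24+37+7 = 117
… (106 more)
Hub - N4 - N3 - N5 - N1 - N2: 3+16+7+21+16 = 63  ← best
The minimum is 63.
One shortest path: Hub → N4 → N3 → N5 → N1 → N2.

63 miles — the minimum one-way total.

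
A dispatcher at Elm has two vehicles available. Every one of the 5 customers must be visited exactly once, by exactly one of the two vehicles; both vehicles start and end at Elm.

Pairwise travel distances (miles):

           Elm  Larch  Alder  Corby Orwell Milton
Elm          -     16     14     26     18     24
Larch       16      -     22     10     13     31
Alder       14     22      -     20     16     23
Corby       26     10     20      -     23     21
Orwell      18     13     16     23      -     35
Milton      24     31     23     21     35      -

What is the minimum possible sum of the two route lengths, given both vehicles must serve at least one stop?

Check every non-empty split of the stops between the two vehicles; for each half take its own optimal tour:
  {Larch} + {Alder, Corby, Orwell, Milton}: 32 + 98 = 130
  {Alder} + {Larch, Corby, Orwell, Milton}: 28 + 86 = 114
  {Larch, Alder} + {Corby, Orwell, Milton}: 52 + 86 = 138
  {Corby} + {Larch, Alder, Orwell, Milton}: 52 + 92 = 144
  {Larch, Corby} + {Alder, Orwell, Milton}: 52 + 81 = 133
  {Alder, Corby} + {Larch, Orwell, Milton}: 60 + 86 = 146
  … (15 splits in total)
Best: vehicle 1 Elm → Alder → Elm = 28; vehicle 2 Elm → Orwell → Larch → Corby → Milton → Elm = 86; combined 114.

Minimum combined distance: 114 miles.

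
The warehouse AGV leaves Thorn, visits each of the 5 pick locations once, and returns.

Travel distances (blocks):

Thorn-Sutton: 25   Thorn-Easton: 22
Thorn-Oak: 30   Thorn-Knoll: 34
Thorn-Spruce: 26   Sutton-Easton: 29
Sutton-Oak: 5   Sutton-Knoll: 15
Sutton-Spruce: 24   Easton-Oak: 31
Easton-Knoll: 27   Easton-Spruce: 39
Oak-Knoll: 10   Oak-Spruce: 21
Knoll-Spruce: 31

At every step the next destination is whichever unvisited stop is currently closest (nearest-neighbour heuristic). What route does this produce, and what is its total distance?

Nearest-neighbour total = 114 blocks; route Thorn → Easton → Knoll → Oak → Sutton → Spruce → Thorn.

Thorn → [Easton:22 / Sutton:25 / Spruce:26 / Oak:30 / Knoll:34] → Easton (22)
Easton → [Knoll:27 / Sutton:29 / Oak:31 / Spruce:39] → Knoll (27)
Knoll → [Oak:10 / Sutton:15 / Spruce:31] → Oak (10)
Oak → [Sutton:5 / Spruce:21] → Sutton (5)
Sutton → [Spruce:24] → Spruce (24)
Return Spruce→Thorn: 26.
Total = 22 + 27 + 10 + 5 + 24 + 26 = 114.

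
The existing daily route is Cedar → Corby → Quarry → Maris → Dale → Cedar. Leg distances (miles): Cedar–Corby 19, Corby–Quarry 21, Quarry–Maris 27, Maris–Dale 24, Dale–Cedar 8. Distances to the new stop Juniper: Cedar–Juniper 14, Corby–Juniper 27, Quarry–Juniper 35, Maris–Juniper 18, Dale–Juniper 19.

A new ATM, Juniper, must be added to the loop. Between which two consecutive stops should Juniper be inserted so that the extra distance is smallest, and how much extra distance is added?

Minimum extra distance: 13 miles, inserting Juniper between Maris and Dale.

Insertion cost between consecutive stops i–j is d(i,Juniper) + d(Juniper,j) − d(i,j):
  between Cedar and Corby: 14 + 27 − 19 = 22
  between Corby and Quarry: 27 + 35 − 21 = 41
  between Quarry and Maris: 35 + 18 − 27 = 26
  between Maris and Dale: 18 + 19 − 24 = 13
  between Dale and Cedar: 19 + 14 − 8 = 25
Cheapest insertion is between Maris and Dale, adding 13.
New total = 99 + 13 = 112.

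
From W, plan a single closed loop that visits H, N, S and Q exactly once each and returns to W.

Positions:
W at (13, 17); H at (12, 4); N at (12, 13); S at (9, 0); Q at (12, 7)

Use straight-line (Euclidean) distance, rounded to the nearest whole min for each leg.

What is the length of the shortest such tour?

35 min — the shortest possible round trip.

With 4 stops there are 4!/2 = 12 distinct round trips (a route and its reverse cost the same).
W → H → N → S → Q → W: 13+9+13+8+10 = 53
W → H → N → Q → S → W: 13+9+6+8+17 = 53
W → H → S → N → Q → W: 13+5+13+6+10 = 47
W → H → S → Q → N → W: 13+5+8+6+4 = 36
W → H → Q → N → S → W: 13+3+6+13+17 = 52
W → H → Q → S → N → W: 13+3+8+13+4 = 41
W → N → H → S → Q → W: 4+9+5+8+10 = 36
W → N → H → Q → S → W: 4+9+3+8+17 = 41
W → N → S → H → Q → W: 4+13+5+3+10 = 35
W → N → Q → H → S → W: 4+6+3+5+17 = 35
W → S → H → N → Q → W: 17+5+9+6+10 = 47
W → S → N → H → Q → W: 17+13+9+3+10 = 52
The minimum is 35.
One optimal route: W → N → S → H → Q → W (or its reverse).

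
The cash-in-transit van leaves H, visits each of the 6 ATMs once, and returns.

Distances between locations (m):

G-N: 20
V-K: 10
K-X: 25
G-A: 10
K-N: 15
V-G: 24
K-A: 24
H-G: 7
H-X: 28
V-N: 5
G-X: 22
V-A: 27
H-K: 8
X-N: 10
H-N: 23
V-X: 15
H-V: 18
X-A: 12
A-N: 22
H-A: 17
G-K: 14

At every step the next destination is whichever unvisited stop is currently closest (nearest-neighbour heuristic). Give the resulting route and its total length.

Total distance 62 m via the nearest-neighbour route H → G → A → X → N → V → K → H.

At H the remaining stops are G 7, K 8, A 17, V 18, N 23, X 28; go to G.
At G the remaining stops are A 10, K 14, N 20, X 22, V 24; go to A.
At A the remaining stops are X 12, N 22, K 24, V 27; go to X.
At X the remaining stops are N 10, V 15, K 25; go to N.
At N the remaining stops are V 5, K 15; go to V.
At V the remaining stops are K 10; go to K.
Return K→H: 8.
Total = 7 + 10 + 12 + 10 + 5 + 10 + 8 = 62.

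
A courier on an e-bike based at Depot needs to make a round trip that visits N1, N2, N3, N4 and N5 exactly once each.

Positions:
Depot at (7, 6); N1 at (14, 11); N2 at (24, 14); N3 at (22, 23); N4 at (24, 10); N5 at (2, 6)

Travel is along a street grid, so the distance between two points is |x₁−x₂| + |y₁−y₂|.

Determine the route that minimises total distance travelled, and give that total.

Depot → N1 → N2 → N3 → N4 → N5 → Depot: 12+13+11+15+26+5 = 82
Depot → N1 → N2 → N3 → N5 → N4 → Depot: 12+13+11+37+26+21 = 120
Depot → N1 → N2 → N4 → N3 → N5 → Depot: 12+13+4+15+37+5 = 86
Depot → N1 → N2 → N4 → N5 → N3 → Depot: 12+13+4+26+37+32 = 124
Depot → N1 → N2 → N5 → N3 → N4 → Depot: 12+13+30+37+15+21 = 128
Depot → N1 → N2 → N5 → N4 → N3 → Depot: 12+13+30+26+15+32 = 128
Depot → N1 → N3 → N2 → N4 → N5 → Depot: 12+20+11+4+26+5 = 78
Depot → N1 → N3 → N2 → N5 → N4 → Depot: 12+20+11+30+26+21 = 120
Depot → N1 → N3 → N4 → N2 → N5 → Depot: 12+20+15+4+30+5 = 86
Depot → N1 → N3 → N4 → N5 → N2 → Depot: 12+20+15+26+30+25 = 128
Depot → N1 → N3 → N5 → N2 → N4 → Depot: 12+20+37+30+4+21 = 124
Depot → N1 → N3 → N5 → N4 → N2 → Depot: 12+20+37+26+4+25 = 124
Depot → N1 → N4 → N2 → N3 → N5 → Depot: 12+11+4+11+37+5 = 80
Depot → N1 → N4 → N2 → N5 → N3 → Depot: 12+11+4+30+37+32 = 126
… (46 more)
The minimum is 78.
One optimal route: Depot → N1 → N3 → N2 → N4 → N5 → Depot (or its reverse).

78 — the shortest possible round trip.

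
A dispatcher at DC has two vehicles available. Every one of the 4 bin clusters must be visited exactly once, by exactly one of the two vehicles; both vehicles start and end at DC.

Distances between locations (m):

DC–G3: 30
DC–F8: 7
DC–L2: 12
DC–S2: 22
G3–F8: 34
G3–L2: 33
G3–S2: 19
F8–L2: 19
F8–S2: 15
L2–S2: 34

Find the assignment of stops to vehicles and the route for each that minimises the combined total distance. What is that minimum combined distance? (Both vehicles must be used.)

95 m — the smallest possible combined total.

Try each way of splitting the stops between the two vehicles (each non-empty) and, for each split, find the best tour for each vehicle:
  {G3} + {F8, L2, S2}: 60 + 68 = 128
  {F8} + {G3, L2, S2}: 14 + 86 = 100
  {G3, F8} + {L2, S2}: 71 + 68 = 139
  {L2} + {G3, F8, S2}: 24 + 71 = 95
  {G3, L2} + {F8, S2}: 75 + 44 = 119
  {F8, L2} + {G3, S2}: 38 + 71 = 109
  … (7 splits in total)
Best: vehicle 1 DC → L2 → DC = 24; vehicle 2 DC → G3 → S2 → F8 → DC = 71; combined 95.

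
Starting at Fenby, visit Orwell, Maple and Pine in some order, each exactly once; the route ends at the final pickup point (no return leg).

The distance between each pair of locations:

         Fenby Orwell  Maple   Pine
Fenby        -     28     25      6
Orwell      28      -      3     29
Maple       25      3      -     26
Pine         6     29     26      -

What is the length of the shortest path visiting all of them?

There are 3! = 6 possible orderings.
Fenby - Orwell - Maple - Pine: 28+3+26 = 57
Fenby - Orwell - Pine - Maple: 28+29+26 = 83
Fenby - Maple - Orwell - Pine: 25+3+29 = 57
Fenby - Maple - Pine - Orwell: 25+26+29 = 80
Fenby - Pine - Orwell - Maple: 6+29+3 = 38
Fenby - Pine - Maple - Orwell: 6+26+3 = 35
The minimum is 35.
One shortest path: Fenby → Pine → Maple → Orwell.

35 — the minimum one-way total.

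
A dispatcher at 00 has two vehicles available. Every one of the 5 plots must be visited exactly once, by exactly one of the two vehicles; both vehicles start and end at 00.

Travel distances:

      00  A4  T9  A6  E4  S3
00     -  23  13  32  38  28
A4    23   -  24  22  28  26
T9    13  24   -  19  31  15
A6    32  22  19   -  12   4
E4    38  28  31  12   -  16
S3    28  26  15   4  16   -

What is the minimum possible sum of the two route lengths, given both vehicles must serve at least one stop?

121 — the smallest possible combined total.

Try each way of splitting the stops between the two vehicles (each non-empty) and, for each split, find the best tour for each vehicle:
  {A4} + {T9, A6, E4, S3}: 46 + 82 = 128
  {T9} + {A4, A6, E4, S3}: 26 + 95 = 121
  {A4, T9} + {A6, E4, S3}: 60 + 82 = 142
  {A6} + {A4, T9, E4, S3}: 64 + 95 = 159
  {A4, A6} + {T9, E4, S3}: 77 + 82 = 159
  {T9, A6} + {A4, E4, S3}: 64 + 95 = 159
  … (15 splits in total)
Best: vehicle 1 00 → T9 → 00 = 26; vehicle 2 00 → A4 → E4 → A6 → S3 → 00 = 95; combined 121.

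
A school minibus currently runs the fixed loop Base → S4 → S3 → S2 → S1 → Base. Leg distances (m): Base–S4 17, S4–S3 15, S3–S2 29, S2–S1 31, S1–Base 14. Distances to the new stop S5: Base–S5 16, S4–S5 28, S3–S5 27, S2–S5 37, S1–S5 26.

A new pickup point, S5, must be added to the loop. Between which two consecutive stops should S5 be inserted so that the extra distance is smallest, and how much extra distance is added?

Adding 27 m by placing S5 on the Base–S4 leg.

Insertion cost between consecutive stops i–j is d(i,S5) + d(S5,j) − d(i,j):
  between Base and S4: 16 + 28 − 17 = 27
  between S4 and S3: 28 + 27 − 15 = 40
  between S3 and S2: 27 + 37 − 29 = 35
  between S2 and S1: 37 + 26 − 31 = 32
  between S1 and Base: 26 + 16 − 14 = 28
Cheapest insertion is between Base and S4, adding 27.
New total = 106 + 27 = 133.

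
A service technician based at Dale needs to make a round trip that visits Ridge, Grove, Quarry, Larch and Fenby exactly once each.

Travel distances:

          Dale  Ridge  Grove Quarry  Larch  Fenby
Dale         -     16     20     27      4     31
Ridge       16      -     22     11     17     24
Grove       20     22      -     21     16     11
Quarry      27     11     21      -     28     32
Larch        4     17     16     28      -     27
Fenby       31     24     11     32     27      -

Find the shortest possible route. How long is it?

There are 60 distinct closed tours to check (reversals are equivalent).
Dale-Ridge-Grove-Quarry-Larch-Fenby-Dale: 16+22+21+28+27+31 = 145
Dale-Ridge-Grove-Quarry-Fenby-Larch-Dale: 16+22+21+32+27+4 = 122
Dale-Ridge-Grove-Larch-Quarry-Fenby-Dale: 16+22+16+28+32+31 = 145
Dale-Ridge-Grove-Larch-Fenby-Quarry-Dale: 16+22+16+27+32+27 = 140
Dale-Ridge-Grove-Fenby-Quarry-Larch-Dale: 16+22+11+32+28+4 = 113
Dale-Ridge-Grove-Fenby-Larch-Quarry-Dale: 16+22+11+27+28+27 = 131
Dale-Ridge-Quarry-Grove-Larch-Fenby-Dale: 16+11+21+16+27+31 = 122
Dale-Ridge-Quarry-Grove-Fenby-Larch-Dale: 16+11+21+11+27+4 = 90
Dale-Ridge-Quarry-Larch-Grove-Fenby-Dale: 16+11+28+16+11+31 = 113
Dale-Ridge-Quarry-Larch-Fenby-Grove-Dale: 16+11+28+27+11+20 = 113
Dale-Ridge-Quarry-Fenby-Grove-Larch-Dale: 16+11+32+11+16+4 = 90
Dale-Ridge-Quarry-Fenby-Larch-Grove-Dale: 16+11+32+27+16+20 = 122
Dale-Ridge-Larch-Grove-Quarry-Fenby-Dale: 16+17+16+21+32+31 = 133
Dale-Ridge-Larch-Grove-Fenby-Quarry-Dale: 16+17+16+11+32+27 = 119
… (46 more)
The minimum is 90.
One optimal route: Dale → Ridge → Quarry → Grove → Fenby → Larch → Dale (or its reverse).

Shortest round trip = 90.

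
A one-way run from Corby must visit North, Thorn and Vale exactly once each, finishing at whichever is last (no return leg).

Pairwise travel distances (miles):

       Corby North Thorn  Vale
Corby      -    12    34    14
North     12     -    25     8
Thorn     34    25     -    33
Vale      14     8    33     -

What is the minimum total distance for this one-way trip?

There are 3! = 6 possible orderings.
Corby → North → Thorn → Vale: 12+25+33 = 70
Corby → North → Vale → Thorn: 12+8+33 = 53
Corby → Thorn → North → Vale: 34+25+8 = 67
Corby → Thorn → Vale → North: 34+33+8 = 75
Corby → Vale → North → Thorn: 14+8+25 = 47
Corby → Vale → Thorn → North: 14+33+25 = 72
The minimum is 47.
One shortest path: Corby → Vale → North → Thorn.

Shortest open route: 47 miles.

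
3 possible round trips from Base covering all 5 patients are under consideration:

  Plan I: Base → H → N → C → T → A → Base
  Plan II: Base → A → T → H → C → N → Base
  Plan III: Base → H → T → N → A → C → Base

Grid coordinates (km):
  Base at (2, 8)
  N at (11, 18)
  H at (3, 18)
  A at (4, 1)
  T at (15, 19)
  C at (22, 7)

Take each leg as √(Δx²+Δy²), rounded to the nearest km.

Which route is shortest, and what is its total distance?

Plan I: 10 + 8 + 16 + 14 + 21 + 7 = 76
Plan II: 7 + 21 + 12 + 22 + 16 + 13 = 91
Plan III: 10 + 12 + 4 + 18 + 19 + 20 = 83

Shortest is Plan I, total 76 km.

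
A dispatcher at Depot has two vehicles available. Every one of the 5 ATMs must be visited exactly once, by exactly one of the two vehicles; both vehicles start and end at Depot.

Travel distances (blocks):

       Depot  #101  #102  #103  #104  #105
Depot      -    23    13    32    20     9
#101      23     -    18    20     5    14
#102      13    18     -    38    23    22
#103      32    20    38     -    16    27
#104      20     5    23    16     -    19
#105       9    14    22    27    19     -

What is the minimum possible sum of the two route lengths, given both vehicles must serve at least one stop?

Try each way of splitting the stops between the two vehicles (each non-empty) and, for each split, find the best tour for each vehicle:
  {#101} + {#102, #103, #104, #105}: 46 + 88 = 134
  {#102} + {#101, #103, #104, #105}: 26 + 76 = 102
  {#101, #102} + {#103, #104, #105}: 54 + 72 = 126
  {#103} + {#101, #102, #104, #105}: 64 + 64 = 128
  {#101, #103} + {#102, #104, #105}: 75 + 64 = 139
  {#102, #103} + {#101, #104, #105}: 83 + 48 = 131
  … (15 splits in total)
Best: vehicle 1 Depot → #102 → Depot = 26; vehicle 2 Depot → #103 → #104 → #101 → #105 → Depot = 76; combined 102.

Minimum combined distance: 102 blocks.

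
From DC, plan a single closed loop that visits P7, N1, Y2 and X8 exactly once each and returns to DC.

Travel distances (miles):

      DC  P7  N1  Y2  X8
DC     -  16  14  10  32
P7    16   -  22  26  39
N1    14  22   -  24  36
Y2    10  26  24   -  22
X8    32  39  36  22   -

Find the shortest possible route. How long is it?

Shortest round trip = 106 miles.

DC → P7 → N1 → Y2 → X8 → DC: 16+22+24+22+32 = 116
DC → P7 → N1 → X8 → Y2 → DC: 16+22+36+22+10 = 106
DC → P7 → Y2 → N1 → X8 → DC: 16+26+24+36+32 = 134
DC → P7 → Y2 → X8 → N1 → DC: 16+26+22+36+14 = 114
DC → P7 → X8 → N1 → Y2 → DC: 16+39+36+24+10 = 125
DC → P7 → X8 → Y2 → N1 → DC: 16+39+22+24+14 = 115
DC → N1 → P7 → Y2 → X8 → DC: 14+22+26+22+32 = 116
DC → N1 → P7 → X8 → Y2 → DC: 14+22+39+22+10 = 107
DC → N1 → Y2 → P7 → X8 → DC: 14+24+26+39+32 = 135
DC → N1 → X8 → P7 → Y2 → DC: 14+36+39+26+10 = 125
DC → Y2 → P7 → N1 → X8 → DC: 10+26+22+36+32 = 126
DC → Y2 → N1 → P7 → X8 → DC: 10+24+22+39+32 = 127
The minimum is 106.
One optimal route: DC → P7 → N1 → X8 → Y2 → DC (or its reverse).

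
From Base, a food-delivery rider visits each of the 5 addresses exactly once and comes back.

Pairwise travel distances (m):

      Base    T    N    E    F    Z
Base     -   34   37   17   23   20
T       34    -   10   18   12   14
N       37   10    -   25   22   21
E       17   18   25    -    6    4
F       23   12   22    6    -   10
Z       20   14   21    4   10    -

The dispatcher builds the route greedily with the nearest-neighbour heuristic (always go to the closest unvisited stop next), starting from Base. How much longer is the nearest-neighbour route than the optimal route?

The nearest-neighbour route is 4 m longer than optimal.

Base: E=17, Z=20, F=23, T=34, N=37 ⇒ E
E: Z=4, F=6, T=18, N=25 ⇒ Z
Z: F=10, T=14, N=21 ⇒ F
F: T=12, N=22 ⇒ T
T: N=10 ⇒ N
NN route Base → E → Z → F → T → N → Base costs 90.
Optimal: Base → E → F → T → N → Z → Base costs 86 (by enumerating all 60 distinct tours).
Excess = 90 − 86 = 4.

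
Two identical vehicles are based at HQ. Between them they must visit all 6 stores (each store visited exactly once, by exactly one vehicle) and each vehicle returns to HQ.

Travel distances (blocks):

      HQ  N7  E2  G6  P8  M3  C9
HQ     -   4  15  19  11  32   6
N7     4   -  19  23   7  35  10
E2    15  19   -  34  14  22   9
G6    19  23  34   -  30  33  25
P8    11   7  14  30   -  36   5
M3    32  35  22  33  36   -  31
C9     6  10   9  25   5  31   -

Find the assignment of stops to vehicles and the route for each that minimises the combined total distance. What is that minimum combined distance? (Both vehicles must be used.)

107 blocks — the smallest possible combined total.

There are 2^5 − 1 = 31 ways to divide the 6 stops into two non-empty groups. For each, the best each vehicle can do is its own shortest tour through its group:
  {N7} + {E2, G6, P8, M3, C9}: 8 + 99 = 107
  {E2} + {N7, G6, P8, M3, C9}: 30 + 99 = 129
  {N7, E2} + {G6, P8, M3, C9}: 38 + 99 = 137
  {G6} + {N7, E2, P8, M3, C9}: 38 + 79 = 117
  {N7, G6} + {E2, P8, M3, C9}: 46 + 79 = 125
  {E2, G6} + {N7, P8, M3, C9}: 68 + 79 = 147
  … (31 splits in total)
Best: vehicle 1 HQ → N7 → HQ = 8; vehicle 2 HQ → G6 → M3 → E2 → P8 → C9 → HQ = 99; combined 107.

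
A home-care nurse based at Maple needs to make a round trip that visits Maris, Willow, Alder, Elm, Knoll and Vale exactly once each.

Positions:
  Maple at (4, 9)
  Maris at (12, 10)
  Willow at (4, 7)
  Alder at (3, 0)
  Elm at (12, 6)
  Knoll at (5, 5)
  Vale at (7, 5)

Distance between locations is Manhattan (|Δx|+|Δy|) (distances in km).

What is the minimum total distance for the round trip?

38 km — the shortest possible round trip.

Maple-Maris-Willow-Alder-Elm-Knoll-Vale-Maple: 9+11+8+15+8+2+7 = 60
Maple-Maris-Willow-Alder-Elm-Vale-Knoll-Maple: 9+11+8+15+6+2+5 = 56
Maple-Maris-Willow-Alder-Knoll-Elm-Vale-Maple: 9+11+8+7+8+6+7 = 56
Maple-Maris-Willow-Alder-Knoll-Vale-Elm-Maple: 9+11+8+7+2+6+11 = 54
Maple-Maris-Willow-Alder-Vale-Elm-Knoll-Maple: 9+11+8+9+6+8+5 = 56
Maple-Maris-Willow-Alder-Vale-Knoll-Elm-Maple: 9+11+8+9+2+8+11 = 58
Maple-Maris-Willow-Elm-Alder-Knoll-Vale-Maple: 9+11+9+15+7+2+7 = 60
Maple-Maris-Willow-Elm-Alder-Vale-Knoll-Maple: 9+11+9+15+9+2+5 = 60
… (352 more)
Maple-Maris-Elm-Vale-Knoll-Alder-Willow-Maple: 9+4+6+2+7+8+2 = 38  ← best
The minimum is 38.
One optimal route: Maple → Maris → Elm → Vale → Knoll → Alder → Willow → Maple (or its reverse).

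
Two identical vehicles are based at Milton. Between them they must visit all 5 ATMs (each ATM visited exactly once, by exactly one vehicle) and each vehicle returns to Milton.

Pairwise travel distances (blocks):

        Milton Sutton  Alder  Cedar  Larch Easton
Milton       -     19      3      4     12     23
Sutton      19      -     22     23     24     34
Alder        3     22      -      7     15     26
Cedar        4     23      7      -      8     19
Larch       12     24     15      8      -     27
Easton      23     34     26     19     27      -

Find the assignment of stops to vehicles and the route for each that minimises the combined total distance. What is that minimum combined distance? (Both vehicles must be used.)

98 blocks — the smallest possible combined total.

Check every non-empty split of the stops between the two vehicles; for each half take its own optimal tour:
  {Sutton} + {Alder, Cedar, Larch, Easton}: 38 + 68 = 106
  {Alder} + {Sutton, Cedar, Larch, Easton}: 6 + 92 = 98
  {Sutton, Alder} + {Cedar, Larch, Easton}: 44 + 62 = 106
  {Cedar} + {Sutton, Alder, Larch, Easton}: 8 + 98 = 106
  {Sutton, Cedar} + {Alder, Larch, Easton}: 46 + 68 = 114
  {Alder, Cedar} + {Sutton, Larch, Easton}: 14 + 92 = 106
  … (15 splits in total)
Best: vehicle 1 Milton → Alder → Milton = 6; vehicle 2 Milton → Sutton → Easton → Cedar → Larch → Milton = 92; combined 98.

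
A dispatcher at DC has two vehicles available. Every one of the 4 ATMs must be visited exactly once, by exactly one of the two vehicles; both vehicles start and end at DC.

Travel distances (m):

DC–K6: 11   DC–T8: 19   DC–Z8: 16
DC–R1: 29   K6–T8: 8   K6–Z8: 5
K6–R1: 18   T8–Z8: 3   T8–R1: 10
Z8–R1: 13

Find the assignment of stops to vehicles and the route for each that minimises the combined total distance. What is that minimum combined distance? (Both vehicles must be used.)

80 m — the smallest possible combined total.

There are 2^3 − 1 = 7 ways to divide the 4 stops into two non-empty groups. For each, the best each vehicle can do is its own shortest tour through its group:
  {K6} + {T8, Z8, R1}: 22 + 58 = 80
  {T8} + {K6, Z8, R1}: 38 + 58 = 96
  {K6, T8} + {Z8, R1}: 38 + 58 = 96
  {Z8} + {K6, T8, R1}: 32 + 58 = 90
  {K6, Z8} + {T8, R1}: 32 + 58 = 90
  {T8, Z8} + {K6, R1}: 38 + 58 = 96
  … (7 splits in total)
Best: vehicle 1 DC → K6 → DC = 22; vehicle 2 DC → T8 → R1 → Z8 → DC = 58; combined 80.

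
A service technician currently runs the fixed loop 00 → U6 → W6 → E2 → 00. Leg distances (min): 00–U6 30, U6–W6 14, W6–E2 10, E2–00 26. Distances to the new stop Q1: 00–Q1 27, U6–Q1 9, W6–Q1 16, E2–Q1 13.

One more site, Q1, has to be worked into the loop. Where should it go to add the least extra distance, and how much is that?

Adding 6 min by placing Q1 on the 00–U6 leg.

Insertion cost between consecutive stops i–j is d(i,Q1) + d(Q1,j) − d(i,j):
  between 00 and U6: 27 + 9 − 30 = 6
  between U6 and W6: 9 + 16 − 14 = 11
  between W6 and E2: 16 + 13 − 10 = 19
  between E2 and 00: 13 + 27 − 26 = 14
Cheapest insertion is between 00 and U6, adding 6.
New total = 80 + 6 = 86.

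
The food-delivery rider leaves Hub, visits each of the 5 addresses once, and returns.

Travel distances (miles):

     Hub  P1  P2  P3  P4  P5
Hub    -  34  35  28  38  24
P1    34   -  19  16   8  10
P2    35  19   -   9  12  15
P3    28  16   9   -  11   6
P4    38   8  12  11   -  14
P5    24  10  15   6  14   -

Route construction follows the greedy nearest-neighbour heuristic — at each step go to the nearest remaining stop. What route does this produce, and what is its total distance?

From Hub: distances to unvisited — P5=24, P3=28, P1=34, P2=35, P4=38. Nearest is P5 (24).
From P5: distances to unvisited — P3=6, P1=10, P4=14, P2=15. Nearest is P3 (6).
From P3: distances to unvisited — P2=9, P4=11, P1=16. Nearest is P2 (9).
From P2: distances to unvisited — P4=12, P1=19. Nearest is P4 (12).
From P4: distances to unvisited — P1=8. Nearest is P1 (8).
Return P1→Hub: 34.
Total = 24 + 6 + 9 + 12 + 8 + 34 = 93.

Nearest-neighbour total = 93 miles; route Hub → P5 → P3 → P2 → P4 → P1 → Hub.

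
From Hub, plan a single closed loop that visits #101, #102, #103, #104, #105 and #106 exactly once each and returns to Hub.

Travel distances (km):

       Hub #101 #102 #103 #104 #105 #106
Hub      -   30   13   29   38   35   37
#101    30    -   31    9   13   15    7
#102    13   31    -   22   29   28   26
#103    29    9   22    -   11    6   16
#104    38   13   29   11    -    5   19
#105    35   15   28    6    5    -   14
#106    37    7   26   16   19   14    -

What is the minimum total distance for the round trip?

With 6 stops there are 6!/2 = 360 distinct round trips (a route and its reverse cost the same).
Hub→#101→#102→#103→#104→#105→#106→Hub: 30+31+22+11+5+14+37 = 150
Hub→#101→#102→#103→#104→#106→#105→Hub: 30+31+22+11+19+14+35 = 162
Hub→#101→#102→#103→#105→#104→#106→Hub: 30+31+22+6+5+19+37 = 150
Hub→#101→#102→#103→#105→#106→#104→Hub: 30+31+22+6+14+19+38 = 160
Hub→#101→#102→#103→#106→#104→#105→Hub: 30+31+22+16+19+5+35 = 158
Hub→#101→#102→#103→#106→#105→#104→Hub: 30+31+22+16+14+5+38 = 156
Hub→#101→#102→#104→#103→#105→#106→Hub: 30+31+29+11+6+14+37 = 158
Hub→#101→#102→#104→#103→#106→#105→Hub: 30+31+29+11+16+14+35 = 166
… (352 more)
Hub→#102→#106→#101→#104→#105→#103→Hub: 13+26+7+13+5+6+29 = 99  ← best
The minimum is 99.
One optimal route: Hub → #102 → #106 → #101 → #104 → #105 → #103 → Hub (or its reverse).

99 km — the shortest possible round trip.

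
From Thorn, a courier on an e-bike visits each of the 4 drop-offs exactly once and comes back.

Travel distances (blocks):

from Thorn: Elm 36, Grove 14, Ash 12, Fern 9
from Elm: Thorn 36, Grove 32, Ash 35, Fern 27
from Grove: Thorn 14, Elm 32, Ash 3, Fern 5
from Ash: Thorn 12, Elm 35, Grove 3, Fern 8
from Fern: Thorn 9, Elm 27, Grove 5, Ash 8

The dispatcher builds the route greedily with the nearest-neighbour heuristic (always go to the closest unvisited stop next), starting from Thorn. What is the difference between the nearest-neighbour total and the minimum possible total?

5 blocks longer than the optimal tour.

From Thorn: Fern=9, Ash=12, Grove=14, Elm=36 → choose Fern (9).
From Fern: Grove=5, Ash=8, Elm=27 → choose Grove (5).
From Grove: Ash=3, Elm=32 → choose Ash (3).
From Ash: Elm=35 → choose Elm (35).
NN route Thorn → Fern → Grove → Ash → Elm → Thorn costs 88.
Optimal: Thorn → Elm → Fern → Grove → Ash → Thorn costs 83 (by enumerating all 12 distinct tours).
Excess = 88 − 83 = 5.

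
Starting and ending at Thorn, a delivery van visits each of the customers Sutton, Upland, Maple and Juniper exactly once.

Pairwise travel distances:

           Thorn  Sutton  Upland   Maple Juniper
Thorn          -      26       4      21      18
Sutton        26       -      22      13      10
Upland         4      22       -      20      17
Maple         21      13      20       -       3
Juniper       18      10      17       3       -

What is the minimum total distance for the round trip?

There are 12 distinct closed tours to check (reversals are equivalent).
Thorn→Sutton→Upland→Maple→Juniper→Thorn: 26+22+20+3+18 = 89
Thorn→Sutton→Upland→Juniper→Maple→Thorn: 26+22+17+3+21 = 89
Thorn→Sutton→Maple→Upland→Juniper→Thorn: 26+13+20+17+18 = 94
Thorn→Sutton→Maple→Juniper→Upland→Thorn: 26+13+3+17+4 = 63
Thorn→Sutton→Juniper→Upland→Maple→Thorn: 26+10+17+20+21 = 94
Thorn→Sutton→Juniper→Maple→Upland→Thorn: 26+10+3+20+4 = 63
Thorn→Upland→Sutton→Maple→Juniper→Thorn: 4+22+13+3+18 = 60
Thorn→Upland→Sutton→Juniper→Maple→Thorn: 4+22+10+3+21 = 60
Thorn→Upland→Maple→Sutton→Juniper→Thorn: 4+20+13+10+18 = 65
Thorn→Upland→Juniper→Sutton→Maple→Thorn: 4+17+10+13+21 = 65
Thorn→Maple→Sutton→Upland→Juniper→Thorn: 21+13+22+17+18 = 91
Thorn→Maple→Upland→Sutton→Juniper→Thorn: 21+20+22+10+18 = 91
The minimum is 60.
One optimal route: Thorn → Upland → Sutton → Maple → Juniper → Thorn (or its reverse).

60 — the shortest possible round trip.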